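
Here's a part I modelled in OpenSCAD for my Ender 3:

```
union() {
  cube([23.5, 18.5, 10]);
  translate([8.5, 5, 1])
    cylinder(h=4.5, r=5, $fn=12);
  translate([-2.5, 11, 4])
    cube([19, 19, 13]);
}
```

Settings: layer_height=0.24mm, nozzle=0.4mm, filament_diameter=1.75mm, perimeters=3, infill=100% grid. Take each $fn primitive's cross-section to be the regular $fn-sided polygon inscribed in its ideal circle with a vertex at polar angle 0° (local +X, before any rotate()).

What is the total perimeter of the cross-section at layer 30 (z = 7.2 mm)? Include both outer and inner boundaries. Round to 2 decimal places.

At z = 7.2 mm: the 23.5×18.5 cube contributes its full rectangle (perimeter 84.00 mm); the cylinder at (8.5, 5) does not reach this height (z outside [1, 5.5]); the cube at (-2.5, 11) is present — its section is the full 19×19 rectangle (perimeter 76.00 mm); Combining (union): the regions partially overlap (shared area 123.75 mm²), so the edge portions inside another operand are dropped and the merged outline is re-measured after clipping — boundary = 112.00 mm. Overall, the cross-section is a single solid region. Total boundary length (outer) = 112.00 mm.

112.00 mm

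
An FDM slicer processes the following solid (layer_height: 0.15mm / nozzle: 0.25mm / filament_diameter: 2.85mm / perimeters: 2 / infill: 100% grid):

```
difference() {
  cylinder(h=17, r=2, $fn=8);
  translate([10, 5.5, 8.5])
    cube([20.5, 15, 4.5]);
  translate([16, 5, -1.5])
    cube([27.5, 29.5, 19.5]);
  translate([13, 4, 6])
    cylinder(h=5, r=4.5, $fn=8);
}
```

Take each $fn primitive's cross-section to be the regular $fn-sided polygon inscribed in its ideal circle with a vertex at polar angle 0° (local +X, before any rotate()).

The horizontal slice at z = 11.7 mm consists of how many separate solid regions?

At z = 11.7 mm: the r=2 cylinder gives a regular 8-gon of circumradius 2 (constant along its height); the 20.5×15 cube at (10, 5.5) contributes its full rectangle; the cube at (16, 5) (footprint 27.5×29.5) is included at this height; the cylinder at (13, 4) does not reach this height (z outside [6, 11]); Taking the first minus the rest: starting from the r=2 cylinder, the 20.5×15 cube at (10, 5.5) misses the remaining region (no effect); the 27.5×29.5 cube at (16, 5) misses the remaining region (no effect) — 1 connected region. The result has 1 disconnected region.

1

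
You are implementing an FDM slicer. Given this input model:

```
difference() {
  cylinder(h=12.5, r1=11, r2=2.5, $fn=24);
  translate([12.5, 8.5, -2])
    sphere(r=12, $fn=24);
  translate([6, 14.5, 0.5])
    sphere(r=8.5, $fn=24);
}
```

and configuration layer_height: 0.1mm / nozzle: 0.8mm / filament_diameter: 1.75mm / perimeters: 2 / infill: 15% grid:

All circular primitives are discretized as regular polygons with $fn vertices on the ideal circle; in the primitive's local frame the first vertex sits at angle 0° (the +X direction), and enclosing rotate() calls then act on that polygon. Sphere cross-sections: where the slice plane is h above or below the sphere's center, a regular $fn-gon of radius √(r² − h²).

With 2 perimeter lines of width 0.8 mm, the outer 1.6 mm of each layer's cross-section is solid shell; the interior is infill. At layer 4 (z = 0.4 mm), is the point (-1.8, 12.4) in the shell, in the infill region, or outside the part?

At z = 0.4 mm: the cone: at t=0.032 of its height the radius interpolates to r₁+(r₂−r₁)t = 10.728, giving a regular 24-gon of that circumradius; the sphere at (12.5, 8.5): section is a regular 24-gon, circumradius = √(r²−h²) = √(12²−2.4²) = 11.758; the sphere at (6, 14.5): section is a regular 24-gon, circumradius = √(r²−h²) = √(8.5²−0.1²) = 8.499; Taking the first minus the rest: starting from the cone, the r=12 sphere at (12.5, 8.5) partially overlaps it — only the 82.38 mm² overlap (of its 429.35 mm²) is removed, clipping the outline; the r=8.5 sphere at (6, 14.5) partially overlaps it — only the 3.91 mm² overlap (of its 224.37 mm²) is removed, clipping the outline — 1 connected region. Overall, the cross-section is a single solid region. The nearest boundary edge runs (-2.78, 10.36)→(-1.48, 10.53); distance from the point to it = 1.89 mm. The point is not inside any of the regions above, so it lies outside the cross-section (1.89 mm from the nearest boundary).

outside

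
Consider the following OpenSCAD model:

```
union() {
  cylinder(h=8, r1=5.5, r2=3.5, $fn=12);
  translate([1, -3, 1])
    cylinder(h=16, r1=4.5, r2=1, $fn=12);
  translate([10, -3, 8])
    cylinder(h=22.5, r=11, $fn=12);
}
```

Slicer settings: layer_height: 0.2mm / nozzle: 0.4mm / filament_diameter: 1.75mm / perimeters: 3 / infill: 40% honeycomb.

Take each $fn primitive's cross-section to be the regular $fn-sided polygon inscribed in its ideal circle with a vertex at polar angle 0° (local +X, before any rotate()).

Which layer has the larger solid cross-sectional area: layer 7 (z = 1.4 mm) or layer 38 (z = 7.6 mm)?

Layer 7 (z = 1.4): the cone (r1=5.5→r2=3.5) has section circumradius 5.150 here — a regular 12-gon (area = (12/2)·5.150²·sin(360°/12) = 79.57 mm²); the cone at (1, -3) (r1=4.5→r2=1) has section circumradius 4.412 here — a regular 12-gon (area = (12/2)·4.412²·sin(360°/12) = 58.41 mm²); the cylinder at (10, -3) does not reach this height (z outside [8, 30.5]); Merging all regions: the regions partially overlap — summed areas 137.98 mm² minus the doubly-counted overlap 39.24 mm² gives 98.74 mm² — area = 98.74 mm². So its area = 98.74 mm². Layer 38 (z = 7.6): the cone contributes a regular 12-gon of circumradius 3.600 (interpolated between r1=5.5 and r2=3.5 at t=0.950) (area = (12/2)·3.600²·sin(360°/12) = 38.88 mm²); the cone at (1, -3) (r1=4.5→r2=1) has section circumradius 3.056 here — a regular 12-gon (area = (12/2)·3.056²·sin(360°/12) = 28.02 mm²); the cylinder at (10, -3) does not reach this height (z outside [8, 30.5]); Merging all regions: the regions partially overlap — summed areas 66.90 mm² minus the doubly-counted overlap 13.41 mm² gives 53.50 mm² — area = 53.50 mm². So its area = 53.50 mm². Layer 7 is larger (98.74 vs 53.50 mm²).

layer 7 (z = 1.4 mm)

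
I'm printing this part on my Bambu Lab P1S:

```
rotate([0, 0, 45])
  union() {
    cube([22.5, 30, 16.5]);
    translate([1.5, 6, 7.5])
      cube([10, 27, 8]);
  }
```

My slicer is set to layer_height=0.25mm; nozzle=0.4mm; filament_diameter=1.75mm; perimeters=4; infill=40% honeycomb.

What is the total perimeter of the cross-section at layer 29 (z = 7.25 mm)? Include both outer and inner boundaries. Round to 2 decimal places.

105.00 mm

At z = 7.25 mm: the 22.5×30 cube contributes its full rectangle (perimeter 105.00 mm); the cube at (1.5, 6) is absent (z outside [7.5, 15.5]); Combining (union): only the 22.5×30 cube is present, so the union is just that shape — boundary = 105.00 mm; (rotated 45° about Z; rotation is an isometry so areas/perimeters/island counts are preserved). Overall, the cross-section is a single solid region. Total boundary length (outer) = 105.00 mm.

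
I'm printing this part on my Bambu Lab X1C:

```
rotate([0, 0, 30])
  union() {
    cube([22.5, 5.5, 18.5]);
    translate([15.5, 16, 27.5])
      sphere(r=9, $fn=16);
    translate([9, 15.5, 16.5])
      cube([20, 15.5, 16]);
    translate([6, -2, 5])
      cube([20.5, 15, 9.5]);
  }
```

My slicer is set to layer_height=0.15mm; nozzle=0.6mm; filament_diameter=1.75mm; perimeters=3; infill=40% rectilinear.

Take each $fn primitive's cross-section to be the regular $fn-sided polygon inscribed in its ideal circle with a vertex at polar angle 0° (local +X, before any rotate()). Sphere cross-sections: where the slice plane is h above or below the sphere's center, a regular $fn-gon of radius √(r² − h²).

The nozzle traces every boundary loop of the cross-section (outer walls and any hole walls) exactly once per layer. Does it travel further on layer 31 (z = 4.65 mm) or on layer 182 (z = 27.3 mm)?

layer 182 (z = 27.3 mm)

Layer 31 (z = 4.65): the cube is present — its section is the full 22.5×5.5 rectangle (perimeter 56.00 mm); the sphere at (15.5, 16) does not reach this height (|z−center|=22.850 > r=9); the cube at (9, 15.5) is not intersected at this z (z outside [16.5, 32.5]); the cube at (6, -2) does not reach this height (z outside [5, 14.5]); Taking the union: only the 22.5×5.5 cube is present, so the union is just that shape — boundary = 56.00 mm; (whole slice rotated 30° about Z — lengths, areas and connectivity unchanged). So its perimeter = 56.00 mm. Layer 182 (z = 27.3): the cube does not reach this height (z outside [0, 18.5]); the r=9 sphere at (15.5, 16) slices to a regular 16-gon of circumradius 8.998 (√(r²−h²) with h=0.2 from center) (perimeter = 2·16·8.998·sin(180°/16) = 56.17 mm); the cube at (9, 15.5) (footprint 20×15.5) is included at this height (perimeter 71.00 mm); the cube at (6, -2) is absent (z outside [5, 14.5]); Taking the union: the regions partially overlap (shared area 121.77 mm²), so the edge portions inside another operand are dropped and the merged outline is re-measured after clipping — boundary = 83.30 mm; (whole slice rotated 30° about Z — lengths, areas and connectivity unchanged). So its perimeter = 83.30 mm. Layer 182 is larger (83.30 vs 56.00 mm).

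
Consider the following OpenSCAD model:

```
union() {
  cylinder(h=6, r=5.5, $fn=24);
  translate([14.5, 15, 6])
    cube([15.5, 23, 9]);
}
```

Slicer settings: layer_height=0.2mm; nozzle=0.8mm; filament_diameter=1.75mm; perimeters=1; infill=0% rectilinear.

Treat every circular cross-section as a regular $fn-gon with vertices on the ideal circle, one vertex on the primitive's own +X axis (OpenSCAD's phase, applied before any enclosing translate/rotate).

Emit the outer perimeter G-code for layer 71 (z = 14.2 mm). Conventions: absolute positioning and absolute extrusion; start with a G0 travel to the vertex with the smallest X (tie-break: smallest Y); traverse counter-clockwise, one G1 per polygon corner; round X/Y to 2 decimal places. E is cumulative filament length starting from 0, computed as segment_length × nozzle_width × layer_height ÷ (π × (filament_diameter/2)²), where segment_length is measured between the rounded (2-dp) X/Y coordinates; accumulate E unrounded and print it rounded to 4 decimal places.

At z = 14.2 mm: the cylinder is absent (z outside [0, 6]); the cube at (14.5, 15) (footprint 15.5×23) is included at this height; Combining (union): only the 15.5×23 cube at (14.5, 15) is present, so the union is just that shape — 1 connected region. The outline is a single polygon with 4 vertices. Extrusion per mm of travel: 0.8 × 0.2 / (π × 0.875²) = 0.066520. Accumulating E over each segment gives final E = 5.1221.

G0 X14.50 Y15.00 Z14.20
G1 X30.00 Y15.00 E1.0311
G1 X30.00 Y38.00 E2.5610
G1 X14.50 Y38.00 E3.5921
G1 X14.50 Y15.00 E5.1221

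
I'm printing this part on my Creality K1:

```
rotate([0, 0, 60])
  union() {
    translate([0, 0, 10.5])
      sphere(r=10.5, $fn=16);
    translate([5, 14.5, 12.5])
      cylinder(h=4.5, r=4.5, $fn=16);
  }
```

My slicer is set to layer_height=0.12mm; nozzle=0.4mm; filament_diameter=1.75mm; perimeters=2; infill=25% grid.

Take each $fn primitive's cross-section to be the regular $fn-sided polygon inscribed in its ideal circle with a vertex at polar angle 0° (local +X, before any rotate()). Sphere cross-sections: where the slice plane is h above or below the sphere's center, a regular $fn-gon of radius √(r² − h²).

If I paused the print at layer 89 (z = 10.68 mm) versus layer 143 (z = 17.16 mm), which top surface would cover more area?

layer 89 (z = 10.68 mm)

Layer 89 (z = 10.68): the sphere: section is a regular 16-gon, circumradius = √(r²−h²) = √(10.5²−0.18²) = 10.498 (area = (16/2)·10.498²·sin(360°/16) = 337.43 mm²); the cylinder at (5, 14.5) is absent (z outside [12.5, 17]); Taking the union: only the r=10.5 sphere is present, so the union is just that shape — area = 337.43 mm²; (whole slice rotated 60° about Z — lengths, areas and connectivity unchanged). So its area = 337.43 mm². Layer 143 (z = 17.16): the r=10.5 sphere slices to a regular 16-gon of circumradius 8.118 (√(r²−h²) with h=6.66 from center) (area = (16/2)·8.118²·sin(360°/16) = 201.73 mm²); the cylinder at (5, 14.5) does not reach this height (z outside [12.5, 17]); Merging all regions: only the r=10.5 sphere is present, so the union is just that shape — area = 201.73 mm²; (rotated 60° about Z; rotation is an isometry so areas/perimeters/island counts are preserved). So its area = 201.73 mm². Layer 89 is larger (337.43 vs 201.73 mm²).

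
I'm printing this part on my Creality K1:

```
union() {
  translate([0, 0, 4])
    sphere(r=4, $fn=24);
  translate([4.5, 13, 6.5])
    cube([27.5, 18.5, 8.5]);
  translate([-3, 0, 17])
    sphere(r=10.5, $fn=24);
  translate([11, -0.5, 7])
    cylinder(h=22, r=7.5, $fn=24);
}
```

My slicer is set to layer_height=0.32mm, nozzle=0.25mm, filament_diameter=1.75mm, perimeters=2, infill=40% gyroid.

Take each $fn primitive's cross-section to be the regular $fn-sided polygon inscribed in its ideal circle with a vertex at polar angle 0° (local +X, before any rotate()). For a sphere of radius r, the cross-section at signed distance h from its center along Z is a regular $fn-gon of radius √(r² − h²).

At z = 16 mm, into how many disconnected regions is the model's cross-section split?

1

At z = 16 mm: the sphere does not reach this height (|z−center|=12.000 > r=4); the cube at (4.5, 13) does not reach this height (z outside [6.5, 15]); the sphere at (-3, 0): section is a regular 24-gon, circumradius = √(r²−h²) = √(10.5²−1²) = 10.452; the r=7.5 cylinder at (11, -0.5) gives a regular 24-gon of circumradius 7.5 (constant along its height); Merging all regions: the regions partially overlap (shared area 28.48 mm²), so overlapping operands fuse into one piece — 1 connected region. The result has 1 disconnected region.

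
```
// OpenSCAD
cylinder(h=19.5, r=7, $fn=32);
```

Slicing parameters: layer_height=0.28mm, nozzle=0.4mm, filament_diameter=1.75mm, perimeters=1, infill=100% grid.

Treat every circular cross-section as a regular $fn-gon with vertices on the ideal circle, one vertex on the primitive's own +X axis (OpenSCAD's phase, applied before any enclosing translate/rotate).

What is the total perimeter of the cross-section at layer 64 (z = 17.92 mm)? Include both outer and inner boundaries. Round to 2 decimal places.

At z = 17.92 mm: the r=7 cylinder gives a regular 32-gon of circumradius 7 (constant along its height) (perimeter = 2·32·7.000·sin(180°/32) = 43.91 mm). Overall, the cross-section is a single solid region. Total boundary length (outer) = 43.91 mm.

43.91 mm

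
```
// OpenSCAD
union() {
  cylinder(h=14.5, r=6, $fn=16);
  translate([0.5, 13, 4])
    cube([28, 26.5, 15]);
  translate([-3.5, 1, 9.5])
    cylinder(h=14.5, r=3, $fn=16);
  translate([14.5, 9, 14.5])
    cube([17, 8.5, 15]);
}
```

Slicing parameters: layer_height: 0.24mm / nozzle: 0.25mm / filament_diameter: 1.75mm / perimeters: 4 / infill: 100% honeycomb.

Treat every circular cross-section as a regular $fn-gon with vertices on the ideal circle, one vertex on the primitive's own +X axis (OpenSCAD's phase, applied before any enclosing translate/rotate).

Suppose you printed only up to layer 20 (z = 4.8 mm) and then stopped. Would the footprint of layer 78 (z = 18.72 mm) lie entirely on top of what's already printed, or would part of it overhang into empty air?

part overhangs

Compare the two slices. At z = 4.8: the cylinder: section is a regular 16-gon, circumradius r=6 (area = (16/2)·6.000²·sin(360°/16) = 110.21 mm²); the cube at (0.5, 13) is present — its section is the full 28×26.5 rectangle (area 742.00 mm²); the cylinder at (-3.5, 1) is not intersected at this z (z outside [9.5, 24]); the cube at (14.5, 9) is absent (z outside [14.5, 29.5]); Taking the union: the 2 present regions are separate (no shared area or edge), so areas and boundary lengths simply add and each stays a separate island — area = 852.21 mm². At z = 18.72: the cylinder does not reach this height (z outside [0, 14.5]); the cube at (0.5, 13) is present — its section is the full 28×26.5 rectangle (area 742.00 mm²); the r=3 cylinder at (-3.5, 1) gives a regular 16-gon of circumradius 3 (constant along its height) (area = (16/2)·3.000²·sin(360°/16) = 27.55 mm²); the cube at (14.5, 9) is present — its section is the full 17×8.5 rectangle (area 144.50 mm²); Merging all regions: the regions partially overlap — summed areas 914.05 mm² minus the doubly-counted overlap 63.00 mm² gives 851.05 mm² — area = 851.05 mm². Checking containment: at z = 18.72 the cross-section extends beyond the z = 4.8 cross-section by about 83.80 mm².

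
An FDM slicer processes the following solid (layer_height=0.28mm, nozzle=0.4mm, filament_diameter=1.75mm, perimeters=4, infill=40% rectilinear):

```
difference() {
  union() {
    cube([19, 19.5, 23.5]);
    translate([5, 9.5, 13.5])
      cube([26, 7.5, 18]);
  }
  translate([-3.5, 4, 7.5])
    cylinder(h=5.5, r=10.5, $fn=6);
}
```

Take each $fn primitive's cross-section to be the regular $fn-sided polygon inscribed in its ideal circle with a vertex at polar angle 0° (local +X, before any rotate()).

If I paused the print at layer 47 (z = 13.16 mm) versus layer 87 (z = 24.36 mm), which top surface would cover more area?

layer 47 (z = 13.16 mm)

Layer 47 (z = 13.16): the 19×19.5 cube contributes its full rectangle (area 370.50 mm²); the cube at (5, 9.5) is not intersected at this z (z outside [13.5, 31.5]); Merging all regions: only the 19×19.5 cube is present, so the union is just that shape — area = 370.50 mm²; the cylinder at (-3.5, 4) does not reach this height (z outside [7.5, 13]); Taking the first minus the rest: none of the subtracted shapes is present at this height, so the result so far is unchanged — area = 370.50 mm². So its area = 370.50 mm². Layer 87 (z = 24.36): the cube is absent (z outside [0, 23.5]); the cube at (5, 9.5) (footprint 26×7.5) is included at this height (area 195.00 mm²); Merging all regions: only the 26×7.5 cube at (5, 9.5) is present, so the union is just that shape — area = 195.00 mm²; the cylinder at (-3.5, 4) does not reach this height (z outside [7.5, 13]); Taking the first minus the rest: none of the subtracted shapes is present at this height, so that combined region is unchanged — area = 195.00 mm². So its area = 195.00 mm². Layer 47 is larger (370.50 vs 195.00 mm²).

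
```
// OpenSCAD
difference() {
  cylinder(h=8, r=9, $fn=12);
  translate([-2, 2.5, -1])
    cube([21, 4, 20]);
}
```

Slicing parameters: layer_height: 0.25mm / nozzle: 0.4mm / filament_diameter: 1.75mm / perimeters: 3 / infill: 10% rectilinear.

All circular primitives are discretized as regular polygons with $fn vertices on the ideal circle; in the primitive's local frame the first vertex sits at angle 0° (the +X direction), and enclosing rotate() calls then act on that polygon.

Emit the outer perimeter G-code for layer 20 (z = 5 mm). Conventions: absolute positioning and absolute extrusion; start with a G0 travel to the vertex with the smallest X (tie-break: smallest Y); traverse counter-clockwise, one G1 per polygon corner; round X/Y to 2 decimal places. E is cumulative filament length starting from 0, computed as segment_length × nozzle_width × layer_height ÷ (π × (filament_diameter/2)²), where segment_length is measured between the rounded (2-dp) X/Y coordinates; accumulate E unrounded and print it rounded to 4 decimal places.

At z = 5 mm: the cylinder: section is a regular 12-gon, circumradius r=9; the cube at (-2, 2.5) is present — its section is the full 21×4 rectangle; Taking the first minus the rest: starting from the r=9 cylinder, the 21×4 cube at (-2, 2.5) partially overlaps it — only the 37.71 mm² overlap (of its 84.00 mm²) is removed, clipping the outline — 1 connected region. The outline is a single polygon with 15 vertices. Extrusion per mm of travel: 0.4 × 0.25 / (π × 0.875²) = 0.041575. Accumulating E over each segment gives final E = 3.0395.

G0 X-9.00 Y0.00 Z5.00
G1 X-7.79 Y-4.50 E0.1937
G1 X-4.50 Y-7.79 E0.3872
G1 X0.00 Y-9.00 E0.5809
G1 X4.50 Y-7.79 E0.7746
G1 X7.79 Y-4.50 E0.9681
G1 X9.00 Y0.00 E1.1618
G1 X8.33 Y2.50 E1.2694
G1 X-2.00 Y2.50 E1.6989
G1 X-2.00 Y6.50 E1.8652
G1 X5.79 Y6.50 E2.1891
G1 X4.50 Y7.79 E2.2649
G1 X0.00 Y9.00 E2.4586
G1 X-4.50 Y7.79 E2.6524
G1 X-7.79 Y4.50 E2.8458
G1 X-9.00 Y0.00 E3.0395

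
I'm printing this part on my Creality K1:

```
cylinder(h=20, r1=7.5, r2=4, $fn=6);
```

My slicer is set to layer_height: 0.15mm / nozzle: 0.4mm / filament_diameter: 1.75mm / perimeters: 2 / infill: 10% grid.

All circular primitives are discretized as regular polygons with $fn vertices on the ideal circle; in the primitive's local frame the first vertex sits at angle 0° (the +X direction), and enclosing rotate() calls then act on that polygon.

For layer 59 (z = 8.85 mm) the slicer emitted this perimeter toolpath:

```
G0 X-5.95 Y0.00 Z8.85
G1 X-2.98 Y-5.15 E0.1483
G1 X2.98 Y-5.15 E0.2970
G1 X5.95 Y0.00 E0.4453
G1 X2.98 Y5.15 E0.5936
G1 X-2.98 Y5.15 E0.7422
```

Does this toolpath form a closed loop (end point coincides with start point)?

Start point (G0): (-5.95, 0.00). End point (last G1): the path does not return to the start — open.

no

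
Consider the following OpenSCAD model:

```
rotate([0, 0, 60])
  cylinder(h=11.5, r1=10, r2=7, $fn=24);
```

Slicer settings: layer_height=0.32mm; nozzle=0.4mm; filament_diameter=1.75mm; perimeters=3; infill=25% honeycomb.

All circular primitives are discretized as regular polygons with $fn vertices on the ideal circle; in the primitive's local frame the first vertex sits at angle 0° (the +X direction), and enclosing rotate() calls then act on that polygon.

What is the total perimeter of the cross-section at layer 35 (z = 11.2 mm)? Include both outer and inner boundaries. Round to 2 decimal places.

44.35 mm

At z = 11.2 mm: the cone contributes a regular 24-gon of circumradius 7.078 (interpolated between r1=10 and r2=7 at t=0.974) (perimeter = 2·24·7.078·sin(180°/24) = 44.35 mm); (rotated 60° about Z; rotation is an isometry so areas/perimeters/island counts are preserved). Overall, the cross-section is a single solid region. Total boundary length (outer) = 44.35 mm.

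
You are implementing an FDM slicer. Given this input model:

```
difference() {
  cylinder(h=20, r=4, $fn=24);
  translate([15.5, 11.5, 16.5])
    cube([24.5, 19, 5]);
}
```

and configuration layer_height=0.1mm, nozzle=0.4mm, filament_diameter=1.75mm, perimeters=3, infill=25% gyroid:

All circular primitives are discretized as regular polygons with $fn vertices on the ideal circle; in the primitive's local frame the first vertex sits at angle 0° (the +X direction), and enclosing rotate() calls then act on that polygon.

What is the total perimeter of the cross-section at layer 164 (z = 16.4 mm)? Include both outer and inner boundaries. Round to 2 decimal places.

25.06 mm

At z = 16.4 mm: the r=4 cylinder gives a regular 24-gon of circumradius 4 (constant along its height) (perimeter = 2·24·4.000·sin(180°/24) = 25.06 mm); the cube at (15.5, 11.5) is not intersected at this z (z outside [16.5, 21.5]); Subtracting the remaining from the first: none of the subtracted shapes is present at this height, so the r=4 cylinder is unchanged — boundary = 25.06 mm. Overall, the cross-section is a single solid region. Total boundary length (outer) = 25.06 mm.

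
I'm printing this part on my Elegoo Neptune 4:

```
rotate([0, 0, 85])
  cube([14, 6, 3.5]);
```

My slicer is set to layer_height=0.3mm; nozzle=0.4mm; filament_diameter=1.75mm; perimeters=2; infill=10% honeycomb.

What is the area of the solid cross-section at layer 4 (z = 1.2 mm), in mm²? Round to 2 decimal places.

At z = 1.2 mm: the cube (footprint 14×6) is included at this height (area 84.00 mm²); (rotated 85° about Z; rotation is an isometry so areas/perimeters/island counts are preserved). Overall, the cross-section is a single solid region. Net area = 84.00 mm².

84.00 mm²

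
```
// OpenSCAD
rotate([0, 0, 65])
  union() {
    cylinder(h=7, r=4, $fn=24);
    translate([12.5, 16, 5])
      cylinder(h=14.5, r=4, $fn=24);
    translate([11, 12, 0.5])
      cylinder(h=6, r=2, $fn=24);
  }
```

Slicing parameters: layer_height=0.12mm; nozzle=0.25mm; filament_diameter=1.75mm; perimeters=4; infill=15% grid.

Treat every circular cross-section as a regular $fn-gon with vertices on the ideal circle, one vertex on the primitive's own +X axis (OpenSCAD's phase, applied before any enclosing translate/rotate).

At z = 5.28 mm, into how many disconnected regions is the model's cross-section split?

At z = 5.28 mm: the r=4 cylinder gives a regular 24-gon of circumradius 4 (constant along its height); the r=4 cylinder at (12.5, 16) contributes a regular 24-gon of circumradius 4; the r=2 cylinder at (11, 12) gives a regular 24-gon of circumradius 2 (constant along its height); Merging all regions: the regions partially overlap (shared area 4.44 mm²), so overlapping operands fuse into one piece — 2 connected regions; (rotated 65° about Z; rotation is an isometry so areas/perimeters/island counts are preserved). The result has 2 disconnected regions.

2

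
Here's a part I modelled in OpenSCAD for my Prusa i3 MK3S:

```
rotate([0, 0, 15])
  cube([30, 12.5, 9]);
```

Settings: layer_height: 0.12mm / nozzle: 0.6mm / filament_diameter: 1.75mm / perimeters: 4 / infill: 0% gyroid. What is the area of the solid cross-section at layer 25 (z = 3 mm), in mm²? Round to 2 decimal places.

375.00 mm²

At z = 3 mm: the 30×12.5 cube contributes its full rectangle (area 375.00 mm²); (whole slice rotated 15° about Z — lengths, areas and connectivity unchanged). Overall, the cross-section is a single solid region. Net area = 375.00 mm².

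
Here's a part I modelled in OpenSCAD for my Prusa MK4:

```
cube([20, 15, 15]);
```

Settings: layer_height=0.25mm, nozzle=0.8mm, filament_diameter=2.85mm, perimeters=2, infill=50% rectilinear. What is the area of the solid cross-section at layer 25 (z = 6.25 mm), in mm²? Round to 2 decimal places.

At z = 6.25 mm: the 20×15 cube contributes its full rectangle (area 300.00 mm²). Overall, the cross-section is a single solid region. Net area = 300.00 mm².

300.00 mm²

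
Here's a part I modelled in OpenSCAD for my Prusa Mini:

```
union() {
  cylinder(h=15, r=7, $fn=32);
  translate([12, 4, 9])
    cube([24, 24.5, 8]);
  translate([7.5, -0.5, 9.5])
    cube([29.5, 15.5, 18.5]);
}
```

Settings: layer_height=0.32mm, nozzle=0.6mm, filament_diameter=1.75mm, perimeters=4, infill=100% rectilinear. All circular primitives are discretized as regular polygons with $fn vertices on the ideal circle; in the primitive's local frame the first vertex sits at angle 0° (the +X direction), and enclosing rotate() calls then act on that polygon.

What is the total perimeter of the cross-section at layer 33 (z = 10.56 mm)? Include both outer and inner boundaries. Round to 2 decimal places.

At z = 10.56 mm: the r=7 cylinder contributes a regular 32-gon of circumradius 7 (perimeter = 2·32·7.000·sin(180°/32) = 43.91 mm); the cube at (12, 4) is present — its section is the full 24×24.5 rectangle (perimeter 97.00 mm); the cube at (7.5, -0.5) is present — its section is the full 29.5×15.5 rectangle (perimeter 90.00 mm); Taking the union: the regions partially overlap (shared area 264.00 mm²), so the edge portions inside another operand are dropped and the merged outline is re-measured after clipping — boundary = 160.91 mm. Overall, the cross-section has 2 separate islands. Total boundary length (outer) = 160.91 mm.

160.91 mm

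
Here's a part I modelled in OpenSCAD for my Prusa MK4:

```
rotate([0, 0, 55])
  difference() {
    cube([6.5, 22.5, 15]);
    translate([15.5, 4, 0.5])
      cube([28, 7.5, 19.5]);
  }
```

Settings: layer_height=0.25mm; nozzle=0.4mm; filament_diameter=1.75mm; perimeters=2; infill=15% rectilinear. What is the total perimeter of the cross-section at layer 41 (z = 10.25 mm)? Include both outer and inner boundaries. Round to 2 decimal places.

At z = 10.25 mm: the 6.5×22.5 cube contributes its full rectangle (perimeter 58.00 mm); the cube at (15.5, 4) is present — its section is the full 28×7.5 rectangle (perimeter 71.00 mm); Taking the first minus the rest: starting from the 6.5×22.5 cube, the 28×7.5 cube at (15.5, 4) misses the remaining region (no effect) — boundary = 58.00 mm; (rotated 55° about Z; rotation is an isometry so areas/perimeters/island counts are preserved). Overall, the cross-section is a single solid region. Total boundary length (outer) = 58.00 mm.

58.00 mm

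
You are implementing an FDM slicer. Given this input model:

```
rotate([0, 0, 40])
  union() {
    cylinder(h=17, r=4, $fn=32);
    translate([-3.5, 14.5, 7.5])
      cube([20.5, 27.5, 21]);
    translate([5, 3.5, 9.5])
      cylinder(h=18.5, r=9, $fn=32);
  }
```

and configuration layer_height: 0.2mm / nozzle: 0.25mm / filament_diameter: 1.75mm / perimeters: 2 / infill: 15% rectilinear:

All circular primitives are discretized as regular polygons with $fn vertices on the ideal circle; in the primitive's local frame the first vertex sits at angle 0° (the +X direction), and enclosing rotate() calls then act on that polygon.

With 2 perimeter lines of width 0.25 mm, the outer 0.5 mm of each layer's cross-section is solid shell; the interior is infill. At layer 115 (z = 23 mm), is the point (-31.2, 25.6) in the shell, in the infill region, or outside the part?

outside

At z = 23 mm: the cylinder does not reach this height (z outside [0, 17]); the 20.5×27.5 cube at (-3.5, 14.5) contributes its full rectangle; the cylinder at (5, 3.5): section is a regular 32-gon, circumradius r=9; Taking the union: the 2 present regions are separate (no shared area or edge), so areas and boundary lengths simply add and each stays a separate island — 2 connected regions; (whole slice rotated 40° about Z — lengths, areas and connectivity unchanged). Overall, the cross-section has 2 separate islands. Undo the 40° rotation: the query point maps to (-7.445, 39.666) in the un-rotated model frame. The nearest boundary edge runs (-3.50, 14.50)→(-3.50, 42.00); distance from the point to it = 3.95 mm. The point is not inside any of the regions above, so it lies outside the cross-section (3.95 mm from the nearest boundary).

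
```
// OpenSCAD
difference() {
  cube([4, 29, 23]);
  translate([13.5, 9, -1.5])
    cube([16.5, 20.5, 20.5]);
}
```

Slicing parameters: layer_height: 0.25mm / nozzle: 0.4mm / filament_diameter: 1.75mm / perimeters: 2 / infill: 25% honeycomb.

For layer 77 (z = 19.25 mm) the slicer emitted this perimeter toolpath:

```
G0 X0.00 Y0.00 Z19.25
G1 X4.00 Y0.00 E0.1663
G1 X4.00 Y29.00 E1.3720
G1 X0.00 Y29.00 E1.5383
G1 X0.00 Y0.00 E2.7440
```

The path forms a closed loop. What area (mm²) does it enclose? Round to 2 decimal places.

116.00 mm²

Apply the shoelace formula to the sequence of (X, Y) vertices; enclosed area = 116.00 mm².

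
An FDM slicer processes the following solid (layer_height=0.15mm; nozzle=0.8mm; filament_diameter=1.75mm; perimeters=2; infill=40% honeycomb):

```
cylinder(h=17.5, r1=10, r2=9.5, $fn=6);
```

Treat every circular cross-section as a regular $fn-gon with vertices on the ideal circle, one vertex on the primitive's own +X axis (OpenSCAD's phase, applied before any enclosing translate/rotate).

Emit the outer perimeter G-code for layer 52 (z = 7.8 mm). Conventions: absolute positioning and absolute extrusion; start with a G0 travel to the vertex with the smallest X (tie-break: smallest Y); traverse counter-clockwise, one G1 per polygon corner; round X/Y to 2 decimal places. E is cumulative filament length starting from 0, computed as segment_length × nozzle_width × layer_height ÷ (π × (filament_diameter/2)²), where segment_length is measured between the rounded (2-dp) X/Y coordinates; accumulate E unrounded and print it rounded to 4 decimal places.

At z = 7.8 mm: the cone (r1=10→r2=9.5) has section circumradius 9.777 here — a regular 6-gon. The outline is a single polygon with 6 vertices. Extrusion per mm of travel: 0.8 × 0.15 / (π × 0.875²) = 0.049890. Accumulating E over each segment gives final E = 2.9276.

G0 X-9.78 Y0.00 Z7.80
G1 X-4.89 Y-8.47 E0.4879
G1 X4.89 Y-8.47 E0.9759
G1 X9.78 Y0.00 E1.4638
G1 X4.89 Y8.47 E1.9517
G1 X-4.89 Y8.47 E2.4397
G1 X-9.78 Y0.00 E2.9276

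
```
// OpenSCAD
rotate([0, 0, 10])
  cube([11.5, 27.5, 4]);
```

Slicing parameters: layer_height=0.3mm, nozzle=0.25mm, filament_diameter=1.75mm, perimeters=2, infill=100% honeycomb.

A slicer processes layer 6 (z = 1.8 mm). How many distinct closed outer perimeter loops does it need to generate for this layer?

1

At z = 1.8 mm: the cube is present — its section is the full 11.5×27.5 rectangle; (rotated 10° about Z; rotation is an isometry so areas/perimeters/island counts are preserved). The result has 1 disconnected region.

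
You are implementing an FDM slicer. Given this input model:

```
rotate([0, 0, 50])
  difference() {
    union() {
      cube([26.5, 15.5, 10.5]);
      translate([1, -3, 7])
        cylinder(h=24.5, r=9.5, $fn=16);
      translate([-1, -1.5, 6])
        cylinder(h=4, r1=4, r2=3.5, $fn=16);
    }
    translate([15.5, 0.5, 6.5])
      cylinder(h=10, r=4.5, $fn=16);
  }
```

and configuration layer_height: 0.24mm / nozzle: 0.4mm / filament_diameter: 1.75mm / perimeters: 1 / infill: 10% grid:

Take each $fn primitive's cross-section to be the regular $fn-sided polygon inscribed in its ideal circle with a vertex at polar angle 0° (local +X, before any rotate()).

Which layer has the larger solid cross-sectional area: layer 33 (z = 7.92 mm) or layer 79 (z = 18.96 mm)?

Layer 33 (z = 7.92): the 26.5×15.5 cube contributes its full rectangle (area 410.75 mm²); the r=9.5 cylinder at (1, -3) contributes a regular 16-gon of circumradius 9.5 (area = (16/2)·9.500²·sin(360°/16) = 276.30 mm²); the cone at (-1, -1.5) contributes a regular 16-gon of circumradius 3.760 (interpolated between r1=4 and r2=3.5 at t=0.480) (area = (16/2)·3.760²·sin(360°/16) = 43.28 mm²); Taking the union: the regions partially overlap — summed areas 730.33 mm² minus the doubly-counted overlap 91.15 mm² gives 639.18 mm² — area = 639.18 mm²; the cylinder at (15.5, 0.5): section is a regular 16-gon, circumradius r=4.5 (area = (16/2)·4.500²·sin(360°/16) = 61.99 mm²); After the difference (first − rest): starting from the result so far (639.18 mm²), the r=4.5 cylinder at (15.5, 0.5) partially overlaps it — only the 35.45 mm² overlap (of its 61.99 mm²) is removed, clipping the outline — area = 603.73 mm²; (whole slice rotated 50° about Z — lengths, areas and connectivity unchanged). So its area = 603.73 mm². Layer 79 (z = 18.96): the cube is absent (z outside [0, 10.5]); the r=9.5 cylinder at (1, -3) contributes a regular 16-gon of circumradius 9.5 (area = (16/2)·9.500²·sin(360°/16) = 276.30 mm²); the cone at (-1, -1.5) is absent (z outside [6, 10]); Merging all regions: only the r=9.5 cylinder at (1, -3) is present, so the union is just that shape — area = 276.30 mm²; the cylinder at (15.5, 0.5) is absent (z outside [6.5, 16.5]); Taking the first minus the rest: none of the subtracted shapes is present at this height, so the result so far is unchanged — area = 276.30 mm²; (whole slice rotated 50° about Z — lengths, areas and connectivity unchanged). So its area = 276.30 mm². Layer 33 is larger (603.73 vs 276.30 mm²).

layer 33 (z = 7.92 mm)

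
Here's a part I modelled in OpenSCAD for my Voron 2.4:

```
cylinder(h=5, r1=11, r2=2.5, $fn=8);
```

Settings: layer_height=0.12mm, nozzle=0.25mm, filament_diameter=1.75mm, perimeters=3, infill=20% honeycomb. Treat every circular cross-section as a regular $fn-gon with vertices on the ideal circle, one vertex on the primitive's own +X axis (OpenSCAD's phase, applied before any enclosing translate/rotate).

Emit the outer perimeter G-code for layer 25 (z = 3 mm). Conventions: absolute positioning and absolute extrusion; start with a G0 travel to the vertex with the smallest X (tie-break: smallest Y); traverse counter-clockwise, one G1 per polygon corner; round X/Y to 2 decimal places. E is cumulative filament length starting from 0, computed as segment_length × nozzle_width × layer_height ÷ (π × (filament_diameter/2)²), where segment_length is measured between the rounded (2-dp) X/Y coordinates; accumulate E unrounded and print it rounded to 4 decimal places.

At z = 3 mm: the cone (r1=11→r2=2.5) has section circumradius 5.900 here — a regular 8-gon. The outline is a single polygon with 8 vertices. Extrusion per mm of travel: 0.25 × 0.12 / (π × 0.875²) = 0.012473. Accumulating E over each segment gives final E = 0.4505.

G0 X-5.90 Y0.00 Z3.00
G1 X-4.17 Y-4.17 E0.0563
G1 X0.00 Y-5.90 E0.1126
G1 X4.17 Y-4.17 E0.1689
G1 X5.90 Y0.00 E0.2252
G1 X4.17 Y4.17 E0.2815
G1 X0.00 Y5.90 E0.3379
G1 X-4.17 Y4.17 E0.3942
G1 X-5.90 Y0.00 E0.4505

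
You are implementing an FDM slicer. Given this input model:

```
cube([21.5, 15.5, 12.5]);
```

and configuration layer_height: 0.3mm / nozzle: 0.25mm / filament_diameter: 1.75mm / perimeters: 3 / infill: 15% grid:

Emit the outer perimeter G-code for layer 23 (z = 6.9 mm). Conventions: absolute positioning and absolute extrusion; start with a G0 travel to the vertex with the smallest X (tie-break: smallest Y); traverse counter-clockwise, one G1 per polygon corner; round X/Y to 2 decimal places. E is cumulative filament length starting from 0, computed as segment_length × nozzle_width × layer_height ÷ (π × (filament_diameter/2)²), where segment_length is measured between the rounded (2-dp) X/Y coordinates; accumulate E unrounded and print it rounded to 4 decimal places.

At z = 6.9 mm: the cube (footprint 21.5×15.5) is included at this height. The outline is a single polygon with 4 vertices. Extrusion per mm of travel: 0.25 × 0.3 / (π × 0.875²) = 0.031181. Accumulating E over each segment gives final E = 2.3074.

G0 X0.00 Y0.00 Z6.90
G1 X21.50 Y0.00 E0.6704
G1 X21.50 Y15.50 E1.1537
G1 X0.00 Y15.50 E1.8241
G1 X0.00 Y0.00 E2.3074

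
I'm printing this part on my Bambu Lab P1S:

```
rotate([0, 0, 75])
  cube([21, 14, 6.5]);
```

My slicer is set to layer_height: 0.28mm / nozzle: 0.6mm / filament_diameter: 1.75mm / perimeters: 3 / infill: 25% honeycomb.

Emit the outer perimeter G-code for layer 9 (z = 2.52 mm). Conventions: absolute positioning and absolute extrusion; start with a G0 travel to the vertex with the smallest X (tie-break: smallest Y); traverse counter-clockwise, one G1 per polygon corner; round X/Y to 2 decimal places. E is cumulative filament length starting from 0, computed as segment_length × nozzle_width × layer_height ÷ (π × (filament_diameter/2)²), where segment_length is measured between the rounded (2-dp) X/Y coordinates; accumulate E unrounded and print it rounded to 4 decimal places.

G0 X-13.52 Y3.62 Z2.52
G1 X0.00 Y0.00 E0.9776
G1 X5.44 Y20.28 E2.4441
G1 X-8.09 Y23.91 E3.4226
G1 X-13.52 Y3.62 E4.8896

At z = 2.52 mm: the cube is present — its section is the full 21×14 rectangle; (whole slice rotated 75° about Z — lengths, areas and connectivity unchanged). The outline is a single polygon with 4 vertices. Extrusion per mm of travel: 0.6 × 0.28 / (π × 0.875²) = 0.069846. Accumulating E over each segment gives final E = 4.8896.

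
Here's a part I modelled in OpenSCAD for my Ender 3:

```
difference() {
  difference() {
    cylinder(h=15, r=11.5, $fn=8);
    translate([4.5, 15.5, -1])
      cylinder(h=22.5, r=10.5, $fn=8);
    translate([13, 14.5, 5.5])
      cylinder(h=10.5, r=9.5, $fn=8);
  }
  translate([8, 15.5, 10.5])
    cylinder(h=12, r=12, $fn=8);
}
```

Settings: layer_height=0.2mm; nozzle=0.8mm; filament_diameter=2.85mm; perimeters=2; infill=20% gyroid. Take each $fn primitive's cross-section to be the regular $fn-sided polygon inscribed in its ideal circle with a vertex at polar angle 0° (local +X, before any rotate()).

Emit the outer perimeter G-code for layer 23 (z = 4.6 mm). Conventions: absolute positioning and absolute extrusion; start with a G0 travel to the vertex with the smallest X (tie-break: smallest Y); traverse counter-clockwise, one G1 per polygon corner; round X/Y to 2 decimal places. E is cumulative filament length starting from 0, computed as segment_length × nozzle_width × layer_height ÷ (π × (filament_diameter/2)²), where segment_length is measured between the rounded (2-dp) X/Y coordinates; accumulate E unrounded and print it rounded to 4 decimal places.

At z = 4.6 mm: the cylinder: section is a regular 8-gon, circumradius r=11.5; the r=10.5 cylinder at (4.5, 15.5) gives a regular 8-gon of circumradius 10.5 (constant along its height); the cylinder at (13, 14.5) is not intersected at this z (z outside [5.5, 16]); After the difference (first − rest): starting from the r=11.5 cylinder, the r=10.5 cylinder at (4.5, 15.5) partially overlaps it — only the 43.59 mm² overlap (of its 311.83 mm²) is removed, clipping the outline — 1 connected region; the cylinder at (8, 15.5) is not intersected at this z (z outside [10.5, 22.5]); After the difference (first − rest): none of the subtracted shapes is present at this height, so that combined region is unchanged — 1 connected region. The outline is a single polygon with 10 vertices. Extrusion per mm of travel: 0.8 × 0.2 / (π × 1.425²) = 0.025081. Accumulating E over each segment gives final E = 1.7735.

G0 X-11.50 Y0.00 Z4.60
G1 X-8.13 Y-8.13 E0.2207
G1 X0.00 Y-11.50 E0.4415
G1 X8.13 Y-8.13 E0.6622
G1 X11.50 Y0.00 E0.8829
G1 X8.71 Y6.74 E1.0659
G1 X4.50 Y5.00 E1.1801
G1 X-2.92 Y8.08 E1.3816
G1 X-3.71 Y9.96 E1.4328
G1 X-8.13 Y8.13 E1.5528
G1 X-11.50 Y0.00 E1.7735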